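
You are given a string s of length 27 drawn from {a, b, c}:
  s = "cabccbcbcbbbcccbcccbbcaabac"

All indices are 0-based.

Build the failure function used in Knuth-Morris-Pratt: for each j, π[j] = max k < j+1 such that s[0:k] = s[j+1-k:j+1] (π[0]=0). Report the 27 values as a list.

[0, 0, 0, 1, 1, 0, 1, 0, 1, 0, 0, 0, 1, 1, 1, 0, 1, 1, 1, 0, 0, 1, 2, 0, 0, 0, 1]

π[0] = 0
j=1 s[j]='a': π[1]=0 (border '')
j=2 s[j]='b': π[2]=0 (border '')
j=3 s[j]='c': π[3]=1 (border 'c')
j=4 s[j]='c': k: 1→0; π[4]=1 (border 'c')
j=5 s[j]='b': k: 1→0; π[5]=0 (border '')
j=6 s[j]='c': π[6]=1 (border 'c')
j=7 s[j]='b': k: 1→0; π[7]=0 (border '')
j=8 s[j]='c': π[8]=1 (border 'c')
j=9 s[j]='b': k: 1→0; π[9]=0 (border '')
j=10 s[j]='b': π[10]=0 (border '')
j=11 s[j]='b': π[11]=0 (border '')
j=12 s[j]='c': π[12]=1 (border 'c')
j=13 s[j]='c': k: 1→0; π[13]=1 (border 'c')
j=14 s[j]='c': k: 1→0; π[14]=1 (border 'c')
j=15 s[j]='b': k: 1→0; π[15]=0 (border '')
j=16 s[j]='c': π[16]=1 (border 'c')
j=17 s[j]='c': k: 1→0; π[17]=1 (border 'c')
j=18 s[j]='c': k: 1→0; π[18]=1 (border 'c')
j=19 s[j]='b': k: 1→0; π[19]=0 (border '')
j=20 s[j]='b': π[20]=0 (border '')
j=21 s[j]='c': π[21]=1 (border 'c')
j=22 s[j]='a': π[22]=2 (border 'ca')
j=23 s[j]='a': k: 2→0; π[23]=0 (border '')
j=24 s[j]='b': π[24]=0 (border '')
j=25 s[j]='a': π[25]=0 (border '')
j=26 s[j]='c': π[26]=1 (border 'c')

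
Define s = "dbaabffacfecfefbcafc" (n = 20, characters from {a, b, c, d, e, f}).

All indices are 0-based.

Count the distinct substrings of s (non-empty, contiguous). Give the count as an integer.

193

rank→(start, suffix):
  0 → (2, 'aabffacfecfefbcafc')
  1 → (3, 'abffacfecfefbcafc')
  2 → (7, 'acfecfefbcafc')
  3 → (17, 'afc')
  4 → (1, 'baabffacfecfefbcafc')
  5 → (15, 'bcafc')
  6 → (4, 'bffacfecfefbcafc')
  7 → (19, 'c')
  8 → (16, 'cafc')
  9 → (8, 'cfecfefbcafc')
  10 → (11, 'cfefbcafc')
  11 → (0, 'dbaabffacfecfefbcafc')
  12 → (10, 'ecfefbcafc')
  13 → (13, 'efbcafc')
  14 → (6, 'facfecfefbcafc')
  15 → (14, 'fbcafc')
  16 → (18, 'fc')
  17 → (9, 'fecfefbcafc')
  18 → (12, 'fefbcafc')
  19 → (5, 'ffacfecfefbcafc')

SA = [2, 3, 7, 17, 1, 15, 4, 19, 16, 8, 11, 0, 10, 13, 6, 14, 18, 9, 12, 5]
i: (SA[i-1],SA[i]) lcp shared
  1: (2,3) 1 'a'
  2: (3,7) 1 'a'
  3: (7,17) 1 'a'
  4: (17,1) 0 ''
  5: (1,15) 1 'b'
  6: (15,4) 1 'b'
  7: (4,19) 0 ''
  8: (19,16) 1 'c'
  9: (16,8) 1 'c'
  10: (8,11) 3 'cfe'
  11: (11,0) 0 ''
  12: (0,10) 0 ''
  13: (10,13) 1 'e'
  14: (13,6) 0 ''
  15: (6,14) 1 'f'
  16: (14,18) 1 'f'
  17: (18,9) 1 'f'
  18: (9,12) 2 'fe'
  19: (12,5) 1 'f'

n(n+1)/2 = 20·21/2 = 210
Σ LCP = 0 + 1 + 1 + 1 + 0 + 1 + 1 + 0 + 1 + 1 + 3 + 0 + 0 + 1 + 0 + 1 + 1 + 1 + 2 + 1 = 17
distinct = 210 − 17 = 193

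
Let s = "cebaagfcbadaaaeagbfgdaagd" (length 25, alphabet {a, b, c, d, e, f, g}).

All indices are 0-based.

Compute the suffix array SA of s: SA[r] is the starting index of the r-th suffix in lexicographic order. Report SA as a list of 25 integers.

rank | idx | suffix
   0 |  11 | aaaeagbfgdaagd
   1 |  12 | aaeagbfgdaagd
   2 |  21 | aagd
   3 |   3 | aagfcbadaaaeagbfgdaagd
   4 |   9 | adaaaeagbfgdaagd
   5 |  13 | aeagbfgdaagd
   6 |  15 | agbfgdaagd
   7 |  22 | agd
   8 |   4 | agfcbadaaaeagbfgdaagd
   9 |   2 | baagfcbadaaaeagbfgdaagd
  10 |   8 | badaaaeagbfgdaagd
  11 |  17 | bfgdaagd
  12 |   7 | cbadaaaeagbfgdaagd
  13 |   0 | cebaagfcbadaaaeagbfgdaagd
  14 |  24 | d
  15 |  10 | daaaeagbfgdaagd
  16 |  20 | daagd
  17 |  14 | eagbfgdaagd
  18 |   1 | ebaagfcbadaaaeagbfgdaagd
  19 |   6 | fcbadaaaeagbfgdaagd
  20 |  18 | fgdaagd
  21 |  16 | gbfgdaagd
  22 |  23 | gd
  23 |  19 | gdaagd
  24 |   5 | gfcbadaaaeagbfgdaagd

[11, 12, 21, 3, 9, 13, 15, 22, 4, 2, 8, 17, 7, 0, 24, 10, 20, 14, 1, 6, 18, 16, 23, 19, 5]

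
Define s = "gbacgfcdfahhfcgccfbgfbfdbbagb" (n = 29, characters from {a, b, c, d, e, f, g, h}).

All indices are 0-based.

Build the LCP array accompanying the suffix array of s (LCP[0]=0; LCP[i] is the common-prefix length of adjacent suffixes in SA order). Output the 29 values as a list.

[0, 1, 1, 0, 1, 2, 1, 1, 1, 0, 1, 1, 1, 2, 0, 1, 0, 1, 2, 1, 2, 1, 0, 2, 1, 1, 2, 0, 1]

rank | idx | suffix
   0 |   2 | acgfcdfahhfcgccfbgfbfdbbagb
   1 |  26 | agb
   2 |   9 | ahhfcgccfbgfbfdbbagb
   3 |  28 | b
   4 |   1 | bacgfcdfahhfcgccfbgfbfdbbagb
   5 |  25 | bagb
   6 |  24 | bbagb
   7 |  21 | bfdbbagb
   8 |  18 | bgfbfdbbagb
   9 |  15 | ccfbgfbfdbbagb
  10 |   6 | cdfahhfcgccfbgfbfdbbagb
  11 |  16 | cfbgfbfdbbagb
  12 |  13 | cgccfbgfbfdbbagb
  13 |   3 | cgfcdfahhfcgccfbgfbfdbbagb
  14 |  23 | dbbagb
  15 |   7 | dfahhfcgccfbgfbfdbbagb
  16 |   8 | fahhfcgccfbgfbfdbbagb
  17 |  20 | fbfdbbagb
  18 |  17 | fbgfbfdbbagb
  19 |   5 | fcdfahhfcgccfbgfbfdbbagb
  20 |  12 | fcgccfbgfbfdbbagb
  21 |  22 | fdbbagb
  22 |  27 | gb
  23 |   0 | gbacgfcdfahhfcgccfbgfbfdbbagb
  24 |  14 | gccfbgfbfdbbagb
  25 |  19 | gfbfdbbagb
  26 |   4 | gfcdfahhfcgccfbgfbfdbbagb
  27 |  11 | hfcgccfbgfbfdbbagb
  28 |  10 | hhfcgccfbgfbfdbbagb

SA = [2, 26, 9, 28, 1, 25, 24, 21, 18, 15, 6, 16, 13, 3, 23, 7, 8, 20, 17, 5, 12, 22, 27, 0, 14, 19, 4, 11, 10]
rank  pair      lcp
   1  s[2:],s[26:]  1  'a'
   2  s[26:],s[9:]  1  'a'
   3  s[9:],s[28:]  0  ''
   4  s[28:],s[1:]  1  'b'
   5  s[1:],s[25:]  2  'ba'
   6  s[25:],s[24:]  1  'b'
   7  s[24:],s[21:]  1  'b'
   8  s[21:],s[18:]  1  'b'
   9  s[18:],s[15:]  0  ''
  10  s[15:],s[6:]  1  'c'
  11  s[6:],s[16:]  1  'c'
  12  s[16:],s[13:]  1  'c'
  13  s[13:],s[3:]  2  'cg'
  14  s[3:],s[23:]  0  ''
  15  s[23:],s[7:]  1  'd'
  16  s[7:],s[8:]  0  ''
  17  s[8:],s[20:]  1  'f'
  18  s[20:],s[17:]  2  'fb'
  19  s[17:],s[5:]  1  'f'
  20  s[5:],s[12:]  2  'fc'
  21  s[12:],s[22:]  1  'f'
  22  s[22:],s[27:]  0  ''
  23  s[27:],s[0:]  2  'gb'
  24  s[0:],s[14:]  1  'g'
  25  s[14:],s[19:]  1  'g'
  26  s[19:],s[4:]  2  'gf'
  27  s[4:],s[11:]  0  ''
  28  s[11:],s[10:]  1  'h'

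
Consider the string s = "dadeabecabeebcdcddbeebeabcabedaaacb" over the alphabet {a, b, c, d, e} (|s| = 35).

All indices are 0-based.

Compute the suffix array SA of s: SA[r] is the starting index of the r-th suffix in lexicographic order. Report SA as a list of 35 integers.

rank | idx | suffix
   0 |  30 | aaacb
   1 |  31 | aacb
   2 |  23 | abcabedaaacb
   3 |   4 | abecabeebcdcddbeebeabcabedaaacb
   4 |  26 | abedaaacb
   5 |   8 | abeebcdcddbeebeabcabedaaacb
   6 |  32 | acb
   7 |   1 | adeabecabeebcdcddbeebeabcabedaaacb
   8 |  34 | b
   9 |  24 | bcabedaaacb
  10 |  12 | bcdcddbeebeabcabedaaacb
  11 |  21 | beabcabedaaacb
  12 |   5 | becabeebcdcddbeebeabcabedaaacb
  13 |  27 | bedaaacb
  14 |   9 | beebcdcddbeebeabcabedaaacb
  15 |  18 | beebeabcabedaaacb
  16 |  25 | cabedaaacb
  17 |   7 | cabeebcdcddbeebeabcabedaaacb
  18 |  33 | cb
  19 |  13 | cdcddbeebeabcabedaaacb
  20 |  15 | cddbeebeabcabedaaacb
  21 |  29 | daaacb
  22 |   0 | dadeabecabeebcdcddbeebeabcabedaaacb
  23 |  17 | dbeebeabcabedaaacb
  24 |  14 | dcddbeebeabcabedaaacb
  25 |  16 | ddbeebeabcabedaaacb
  26 |   2 | deabecabeebcdcddbeebeabcabedaaacb
  27 |  22 | eabcabedaaacb
  28 |   3 | eabecabeebcdcddbeebeabcabedaaacb
  29 |  11 | ebcdcddbeebeabcabedaaacb
  30 |  20 | ebeabcabedaaacb
  31 |   6 | ecabeebcdcddbeebeabcabedaaacb
  32 |  28 | edaaacb
  33 |  10 | eebcdcddbeebeabcabedaaacb
  34 |  19 | eebeabcabedaaacb

[30, 31, 23, 4, 26, 8, 32, 1, 34, 24, 12, 21, 5, 27, 9, 18, 25, 7, 33, 13, 15, 29, 0, 17, 14, 16, 2, 22, 3, 11, 20, 6, 28, 10, 19]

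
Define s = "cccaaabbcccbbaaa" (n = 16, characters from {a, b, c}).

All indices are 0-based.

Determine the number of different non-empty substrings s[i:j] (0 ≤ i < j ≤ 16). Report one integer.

rank→(start, suffix):
  0 → (15, 'a')
  1 → (14, 'aa')
  2 → (13, 'aaa')
  3 → (3, 'aaabbcccbbaaa')
  4 → (4, 'aabbcccbbaaa')
  5 → (5, 'abbcccbbaaa')
  6 → (12, 'baaa')
  7 → (11, 'bbaaa')
  8 → (6, 'bbcccbbaaa')
  9 → (7, 'bcccbbaaa')
  10 → (2, 'caaabbcccbbaaa')
  11 → (10, 'cbbaaa')
  12 → (1, 'ccaaabbcccbbaaa')
  13 → (9, 'ccbbaaa')
  14 → (0, 'cccaaabbcccbbaaa')
  15 → (8, 'cccbbaaa')

SA = [15, 14, 13, 3, 4, 5, 12, 11, 6, 7, 2, 10, 1, 9, 0, 8]
[i] adj suffixes → lcp
  [1] 15/14 → 1 ('a')
  [2] 14/13 → 2 ('aa')
  [3] 13/3 → 3 ('aaa')
  [4] 3/4 → 2 ('aa')
  [5] 4/5 → 1 ('a')
  [6] 5/12 → 0 ('')
  [7] 12/11 → 1 ('b')
  [8] 11/6 → 2 ('bb')
  [9] 6/7 → 1 ('b')
  [10] 7/2 → 0 ('')
  [11] 2/10 → 1 ('c')
  [12] 10/1 → 1 ('c')
  [13] 1/9 → 2 ('cc')
  [14] 9/0 → 2 ('cc')
  [15] 0/8 → 3 ('ccc')

n(n+1)/2 = 16·17/2 = 136
Σ LCP = 0 + 1 + 2 + 3 + 2 + 1 + 0 + 1 + 2 + 1 + 0 + 1 + 1 + 2 + 2 + 3 = 22
distinct = 136 − 22 = 114

114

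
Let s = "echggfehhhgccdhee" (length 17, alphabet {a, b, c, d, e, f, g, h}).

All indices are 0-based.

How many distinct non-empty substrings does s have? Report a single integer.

rank | idx | suffix
   0 |  11 | ccdhee
   1 |  12 | cdhee
   2 |   1 | chggfehhhgccdhee
   3 |  13 | dhee
   4 |  16 | e
   5 |   0 | echggfehhhgccdhee
   6 |  15 | ee
   7 |   6 | ehhhgccdhee
   8 |   5 | fehhhgccdhee
   9 |  10 | gccdhee
  10 |   4 | gfehhhgccdhee
  11 |   3 | ggfehhhgccdhee
  12 |  14 | hee
  13 |   9 | hgccdhee
  14 |   2 | hggfehhhgccdhee
  15 |   8 | hhgccdhee
  16 |   7 | hhhgccdhee

SA = [11, 12, 1, 13, 16, 0, 15, 6, 5, 10, 4, 3, 14, 9, 2, 8, 7]
[i] adj suffixes → lcp
  [1] 11/12 → 1 ('c')
  [2] 12/1 → 1 ('c')
  [3] 1/13 → 0 ('')
  [4] 13/16 → 0 ('')
  [5] 16/0 → 1 ('e')
  [6] 0/15 → 1 ('e')
  [7] 15/6 → 1 ('e')
  [8] 6/5 → 0 ('')
  [9] 5/10 → 0 ('')
  [10] 10/4 → 1 ('g')
  [11] 4/3 → 1 ('g')
  [12] 3/14 → 0 ('')
  [13] 14/9 → 1 ('h')
  [14] 9/2 → 2 ('hg')
  [15] 2/8 → 1 ('h')
  [16] 8/7 → 2 ('hh')

n(n+1)/2 = 17·18/2 = 153
Σ LCP = 0 + 1 + 1 + 0 + 0 + 1 + 1 + 1 + 0 + 0 + 1 + 1 + 0 + 1 + 2 + 1 + 2 = 13
distinct = 153 − 13 = 140

140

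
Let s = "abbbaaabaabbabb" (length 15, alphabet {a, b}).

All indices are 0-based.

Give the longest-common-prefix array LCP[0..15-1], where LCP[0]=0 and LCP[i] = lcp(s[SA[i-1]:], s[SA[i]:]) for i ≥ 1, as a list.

[0, 2, 3, 1, 2, 3, 3, 0, 1, 3, 2, 1, 2, 3, 2]

sorted suffixes:
  #0 SA[0]=4  'aaabaabbabb'
  #1 SA[1]=5  'aabaabbabb'
  #2 SA[2]=8  'aabbabb'
  #3 SA[3]=6  'abaabbabb'
  #4 SA[4]=12  'abb'
  #5 SA[5]=9  'abbabb'
  #6 SA[6]=0  'abbbaaabaabbabb'
  #7 SA[7]=14  'b'
  #8 SA[8]=3  'baaabaabbabb'
  #9 SA[9]=7  'baabbabb'
  #10 SA[10]=11  'babb'
  #11 SA[11]=13  'bb'
  #12 SA[12]=2  'bbaaabaabbabb'
  #13 SA[13]=10  'bbabb'
  #14 SA[14]=1  'bbbaaabaabbabb'

SA = [4, 5, 8, 6, 12, 9, 0, 14, 3, 7, 11, 13, 2, 10, 1]
i: (SA[i-1],SA[i]) lcp shared
  1: (4,5) 2 'aa'
  2: (5,8) 3 'aab'
  3: (8,6) 1 'a'
  4: (6,12) 2 'ab'
  5: (12,9) 3 'abb'
  6: (9,0) 3 'abb'
  7: (0,14) 0 ''
  8: (14,3) 1 'b'
  9: (3,7) 3 'baa'
  10: (7,11) 2 'ba'
  11: (11,13) 1 'b'
  12: (13,2) 2 'bb'
  13: (2,10) 3 'bba'
  14: (10,1) 2 'bb'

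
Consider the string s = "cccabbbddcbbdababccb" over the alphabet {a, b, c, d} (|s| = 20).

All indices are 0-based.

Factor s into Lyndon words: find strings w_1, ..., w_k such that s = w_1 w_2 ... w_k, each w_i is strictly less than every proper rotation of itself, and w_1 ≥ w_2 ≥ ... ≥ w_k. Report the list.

emit factor 1: 'c' (i=0, period=1)
emit factor 2: 'c' (i=1, period=1)
emit factor 3: 'c' (i=2, period=1)
emit factor 4: 'abbbddcbbd' (i=3, period=10)
emit factor 5: 'ababccb' (i=13, period=7)

["c", "c", "c", "abbbddcbbd", "ababccb"]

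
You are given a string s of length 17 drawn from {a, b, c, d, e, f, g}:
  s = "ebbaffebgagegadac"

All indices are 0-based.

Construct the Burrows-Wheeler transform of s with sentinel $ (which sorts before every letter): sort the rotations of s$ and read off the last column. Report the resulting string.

cdgbgbeeaa$fgfaeba

rank  rotation            last
    0  $ebbaffebgagegadac  c
    1  ac$ebbaffebgagegad  d
    2  adac$ebbaffebgageg  g
    3  affebgagegadac$ebb  b
    4  agegadac$ebbaffebg  g
    5  baffebgagegadac$eb  b
    6  bbaffebgagegadac$e  e
    7  bgagegadac$ebbaffe  e
    8  c$ebbaffebgagegada  a
    9  dac$ebbaffebgagega  a
   10  ebbaffebgagegadac$  $
   11  ebgagegadac$ebbaff  f
   12  egadac$ebbaffebgag  g
   13  febgagegadac$ebbaf  f
   14  ffebgagegadac$ebba  a
   15  gadac$ebbaffebgage  e
   16  gagegadac$ebbaffeb  b
   17  gegadac$ebbaffebga  a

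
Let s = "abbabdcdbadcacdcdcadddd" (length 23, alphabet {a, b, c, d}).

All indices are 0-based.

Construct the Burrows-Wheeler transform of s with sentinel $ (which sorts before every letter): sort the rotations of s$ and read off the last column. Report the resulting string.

rank  rotation                  last
    0  $abbabdcdbadcacdcdcadddd  d
    1  abbabdcdbadcacdcdcadddd$  $
    2  abdcdbadcacdcdcadddd$abb  b
    3  acdcdcadddd$abbabdcdbadc  c
    4  adcacdcdcadddd$abbabdcdb  b
    5  adddd$abbabdcdbadcacdcdc  c
    6  babdcdbadcacdcdcadddd$ab  b
    7  badcacdcdcadddd$abbabdcd  d
    8  bbabdcdbadcacdcdcadddd$a  a
    9  bdcdbadcacdcdcadddd$abba  a
   10  cacdcdcadddd$abbabdcdbad  d
   11  cadddd$abbabdcdbadcacdcd  d
   12  cdbadcacdcdcadddd$abbabd  d
   13  cdcadddd$abbabdcdbadcacd  d
   14  cdcdcadddd$abbabdcdbadca  a
   15  d$abbabdcdbadcacdcdcaddd  d
   16  dbadcacdcdcadddd$abbabdc  c
   17  dcacdcdcadddd$abbabdcdba  a
   18  dcadddd$abbabdcdbadcacdc  c
   19  dcdbadcacdcdcadddd$abbab  b
   20  dcdcadddd$abbabdcdbadcac  c
   21  dd$abbabdcdbadcacdcdcadd  d
   22  ddd$abbabdcdbadcacdcdcad  d
   23  dddd$abbabdcdbadcacdcdca  a

d$bcbcbdaaddddadcacbcdda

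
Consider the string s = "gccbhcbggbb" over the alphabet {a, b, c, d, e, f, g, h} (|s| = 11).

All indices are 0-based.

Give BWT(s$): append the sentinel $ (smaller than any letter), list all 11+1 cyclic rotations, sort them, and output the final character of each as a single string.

bbgcchcgg$bb

rank  rotation      last
    0  $gccbhcbggbb  b
    1  b$gccbhcbggb  b
    2  bb$gccbhcbgg  g
    3  bggbb$gccbhc  c
    4  bhcbggbb$gcc  c
    5  cbggbb$gccbh  h
    6  cbhcbggbb$gc  c
    7  ccbhcbggbb$g  g
    8  gbb$gccbhcbg  g
    9  gccbhcbggbb$  $
   10  ggbb$gccbhcb  b
   11  hcbggbb$gccb  b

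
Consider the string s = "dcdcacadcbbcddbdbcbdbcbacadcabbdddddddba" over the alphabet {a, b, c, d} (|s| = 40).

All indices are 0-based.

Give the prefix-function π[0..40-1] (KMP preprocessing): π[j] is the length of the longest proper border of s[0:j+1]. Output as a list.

[0, 0, 1, 2, 0, 0, 0, 1, 2, 0, 0, 0, 1, 1, 0, 1, 0, 0, 0, 1, 0, 0, 0, 0, 0, 0, 1, 2, 0, 0, 0, 1, 1, 1, 1, 1, 1, 1, 0, 0]

π[0] = 0
j=1 s[j]='c': π[1]=0 (border '')
j=2 s[j]='d': π[2]=1 (border 'd')
j=3 s[j]='c': π[3]=2 (border 'dc')
j=4 s[j]='a': k: 2→0; π[4]=0 (border '')
j=5 s[j]='c': π[5]=0 (border '')
j=6 s[j]='a': π[6]=0 (border '')
j=7 s[j]='d': π[7]=1 (border 'd')
j=8 s[j]='c': π[8]=2 (border 'dc')
j=9 s[j]='b': k: 2→0; π[9]=0 (border '')
j=10 s[j]='b': π[10]=0 (border '')
j=11 s[j]='c': π[11]=0 (border '')
j=12 s[j]='d': π[12]=1 (border 'd')
j=13 s[j]='d': k: 1→0; π[13]=1 (border 'd')
j=14 s[j]='b': k: 1→0; π[14]=0 (border '')
j=15 s[j]='d': π[15]=1 (border 'd')
j=16 s[j]='b': k: 1→0; π[16]=0 (border '')
j=17 s[j]='c': π[17]=0 (border '')
j=18 s[j]='b': π[18]=0 (border '')
j=19 s[j]='d': π[19]=1 (border 'd')
j=20 s[j]='b': k: 1→0; π[20]=0 (border '')
j=21 s[j]='c': π[21]=0 (border '')
j=22 s[j]='b': π[22]=0 (border '')
j=23 s[j]='a': π[23]=0 (border '')
j=24 s[j]='c': π[24]=0 (border '')
j=25 s[j]='a': π[25]=0 (border '')
j=26 s[j]='d': π[26]=1 (border 'd')
j=27 s[j]='c': π[27]=2 (border 'dc')
j=28 s[j]='a': k: 2→0; π[28]=0 (border '')
j=29 s[j]='b': π[29]=0 (border '')
j=30 s[j]='b': π[30]=0 (border '')
j=31 s[j]='d': π[31]=1 (border 'd')
j=32 s[j]='d': k: 1→0; π[32]=1 (border 'd')
j=33 s[j]='d': k: 1→0; π[33]=1 (border 'd')
j=34 s[j]='d': k: 1→0; π[34]=1 (border 'd')
j=35 s[j]='d': k: 1→0; π[35]=1 (border 'd')
j=36 s[j]='d': k: 1→0; π[36]=1 (border 'd')
j=37 s[j]='d': k: 1→0; π[37]=1 (border 'd')
j=38 s[j]='b': k: 1→0; π[38]=0 (border '')
j=39 s[j]='a': π[39]=0 (border '')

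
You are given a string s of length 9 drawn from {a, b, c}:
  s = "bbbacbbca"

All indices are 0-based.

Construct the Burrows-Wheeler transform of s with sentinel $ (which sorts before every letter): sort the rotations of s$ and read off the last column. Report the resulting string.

rank  rotation    last
    0  $bbbacbbca  a
    1  a$bbbacbbc  c
    2  acbbca$bbb  b
    3  bacbbca$bb  b
    4  bbacbbca$b  b
    5  bbbacbbca$  $
    6  bbca$bbbac  c
    7  bca$bbbacb  b
    8  ca$bbbacbb  b
    9  cbbca$bbba  a

acbbb$cbba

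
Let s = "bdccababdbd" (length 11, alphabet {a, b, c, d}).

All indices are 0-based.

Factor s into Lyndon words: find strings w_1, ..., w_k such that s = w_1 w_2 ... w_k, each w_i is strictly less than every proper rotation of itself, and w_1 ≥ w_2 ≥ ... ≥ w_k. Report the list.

["bdcc", "ababdbd"]

emit factor 1: 'bdcc' (i=0, period=4)
emit factor 2: 'ababdbd' (i=4, period=7)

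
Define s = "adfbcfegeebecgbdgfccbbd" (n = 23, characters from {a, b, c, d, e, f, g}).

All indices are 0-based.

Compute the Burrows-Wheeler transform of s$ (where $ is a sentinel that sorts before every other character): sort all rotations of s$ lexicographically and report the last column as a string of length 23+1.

d$cfbgecfbebabebgfdgcced

rank  rotation                  last
    0  $adfbcfegeebecgbdgfccbbd  d
    1  adfbcfegeebecgbdgfccbbd$  $
    2  bbd$adfbcfegeebecgbdgfcc  c
    3  bcfegeebecgbdgfccbbd$adf  f
    4  bd$adfbcfegeebecgbdgfccb  b
    5  bdgfccbbd$adfbcfegeebecg  g
    6  becgbdgfccbbd$adfbcfegee  e
    7  cbbd$adfbcfegeebecgbdgfc  c
    8  ccbbd$adfbcfegeebecgbdgf  f
    9  cfegeebecgbdgfccbbd$adfb  b
   10  cgbdgfccbbd$adfbcfegeebe  e
   11  d$adfbcfegeebecgbdgfccbb  b
   12  dfbcfegeebecgbdgfccbbd$a  a
   13  dgfccbbd$adfbcfegeebecgb  b
   14  ebecgbdgfccbbd$adfbcfege  e
   15  ecgbdgfccbbd$adfbcfegeeb  b
   16  eebecgbdgfccbbd$adfbcfeg  g
   17  egeebecgbdgfccbbd$adfbcf  f
   18  fbcfegeebecgbdgfccbbd$ad  d
   19  fccbbd$adfbcfegeebecgbdg  g
   20  fegeebecgbdgfccbbd$adfbc  c
   21  gbdgfccbbd$adfbcfegeebec  c
   22  geebecgbdgfccbbd$adfbcfe  e
   23  gfccbbd$adfbcfegeebecgbd  d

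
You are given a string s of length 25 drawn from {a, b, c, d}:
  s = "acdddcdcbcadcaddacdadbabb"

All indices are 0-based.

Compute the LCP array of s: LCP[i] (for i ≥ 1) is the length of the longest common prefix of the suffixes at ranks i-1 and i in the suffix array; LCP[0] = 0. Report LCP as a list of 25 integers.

sorted suffixes:
  #0 SA[0]=22  'abb'
  #1 SA[1]=16  'acdadbabb'
  #2 SA[2]=0  'acdddcdcbcadcaddacdadbabb'
  #3 SA[3]=19  'adbabb'
  #4 SA[4]=10  'adcaddacdadbabb'
  #5 SA[5]=13  'addacdadbabb'
  #6 SA[6]=24  'b'
  #7 SA[7]=21  'babb'
  #8 SA[8]=23  'bb'
  #9 SA[9]=8  'bcadcaddacdadbabb'
  #10 SA[10]=9  'cadcaddacdadbabb'
  #11 SA[11]=12  'caddacdadbabb'
  #12 SA[12]=7  'cbcadcaddacdadbabb'
  #13 SA[13]=17  'cdadbabb'
  #14 SA[14]=5  'cdcbcadcaddacdadbabb'
  #15 SA[15]=1  'cdddcdcbcadcaddacdadbabb'
  #16 SA[16]=15  'dacdadbabb'
  #17 SA[17]=18  'dadbabb'
  #18 SA[18]=20  'dbabb'
  #19 SA[19]=11  'dcaddacdadbabb'
  #20 SA[20]=6  'dcbcadcaddacdadbabb'
  #21 SA[21]=4  'dcdcbcadcaddacdadbabb'
  #22 SA[22]=14  'ddacdadbabb'
  #23 SA[23]=3  'ddcdcbcadcaddacdadbabb'
  #24 SA[24]=2  'dddcdcbcadcaddacdadbabb'

SA = [22, 16, 0, 19, 10, 13, 24, 21, 23, 8, 9, 12, 7, 17, 5, 1, 15, 18, 20, 11, 6, 4, 14, 3, 2]
rank  pair      lcp
   1  s[22:],s[16:]  1  'a'
   2  s[16:],s[0:]  3  'acd'
   3  s[0:],s[19:]  1  'a'
   4  s[19:],s[10:]  2  'ad'
   5  s[10:],s[13:]  2  'ad'
   6  s[13:],s[24:]  0  ''
   7  s[24:],s[21:]  1  'b'
   8  s[21:],s[23:]  1  'b'
   9  s[23:],s[8:]  1  'b'
  10  s[8:],s[9:]  0  ''
  11  s[9:],s[12:]  3  'cad'
  12  s[12:],s[7:]  1  'c'
  13  s[7:],s[17:]  1  'c'
  14  s[17:],s[5:]  2  'cd'
  15  s[5:],s[1:]  2  'cd'
  16  s[1:],s[15:]  0  ''
  17  s[15:],s[18:]  2  'da'
  18  s[18:],s[20:]  1  'd'
  19  s[20:],s[11:]  1  'd'
  20  s[11:],s[6:]  2  'dc'
  21  s[6:],s[4:]  2  'dc'
  22  s[4:],s[14:]  1  'd'
  23  s[14:],s[3:]  2  'dd'
  24  s[3:],s[2:]  2  'dd'

[0, 1, 3, 1, 2, 2, 0, 1, 1, 1, 0, 3, 1, 1, 2, 2, 0, 2, 1, 1, 2, 2, 1, 2, 2]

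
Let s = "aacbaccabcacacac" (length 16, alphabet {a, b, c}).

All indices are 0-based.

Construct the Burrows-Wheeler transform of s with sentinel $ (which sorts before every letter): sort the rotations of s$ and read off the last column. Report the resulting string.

rank  rotation           last
    0  $aacbaccabcacacac  c
    1  aacbaccabcacacac$  $
    2  abcacacac$aacbacc  c
    3  ac$aacbaccabcacac  c
    4  acac$aacbaccabcac  c
    5  acacac$aacbaccabc  c
    6  acbaccabcacacac$a  a
    7  accabcacacac$aacb  b
    8  baccabcacacac$aac  c
    9  bcacacac$aacbacca  a
   10  c$aacbaccabcacaca  a
   11  cabcacacac$aacbac  c
   12  cac$aacbaccabcaca  a
   13  cacac$aacbaccabca  a
   14  cacacac$aacbaccab  b
   15  cbaccabcacacac$aa  a
   16  ccabcacacac$aacba  a

c$ccccabcaacaabaa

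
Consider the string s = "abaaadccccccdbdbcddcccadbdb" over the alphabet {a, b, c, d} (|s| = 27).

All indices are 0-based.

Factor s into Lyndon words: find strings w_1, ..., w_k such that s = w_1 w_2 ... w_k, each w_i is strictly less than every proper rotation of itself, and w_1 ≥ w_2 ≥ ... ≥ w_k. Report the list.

["ab", "aaadccccccdbdbcddcccadbdb"]

emit factor 1: 'ab' (i=0, period=2)
emit factor 2: 'aaadccccccdbdbcddcccadbdb' (i=2, period=25)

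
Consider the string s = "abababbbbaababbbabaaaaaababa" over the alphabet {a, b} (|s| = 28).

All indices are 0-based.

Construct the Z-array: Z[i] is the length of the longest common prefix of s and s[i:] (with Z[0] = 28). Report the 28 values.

Z[0]=28
i=1: fresh scan; Z[1]=0
i=2: fresh scan; Z[2]=4 grow→box=[2,6)
i=3: min(r-i=3, Z[1]=0)=0; Z[3]=0
i=4: min(r-i=2, Z[2]=4)=2; Z[4]=2
i=5: min(r-i=1, Z[3]=0)=0; Z[5]=0
i=6: fresh scan; Z[6]=0
i=7: fresh scan; Z[7]=0
i=8: fresh scan; Z[8]=0
i=9: fresh scan; Z[9]=1 grow→box=[9,10)
i=10: fresh scan; Z[10]=4 grow→box=[10,14)
i=11: min(r-i=3, Z[1]=0)=0; Z[11]=0
i=12: min(r-i=2, Z[2]=4)=2; Z[12]=2
i=13: min(r-i=1, Z[3]=0)=0; Z[13]=0
i=14: fresh scan; Z[14]=0
i=15: fresh scan; Z[15]=0
i=16: fresh scan; Z[16]=3 grow→box=[16,19)
i=17: min(r-i=2, Z[1]=0)=0; Z[17]=0
i=18: min(r-i=1, Z[2]=4)=1; Z[18]=1
i=19: fresh scan; Z[19]=1 grow→box=[19,20)
i=20: fresh scan; Z[20]=1 grow→box=[20,21)
i=21: fresh scan; Z[21]=1 grow→box=[21,22)
i=22: fresh scan; Z[22]=1 grow→box=[22,23)
i=23: fresh scan; Z[23]=5 grow→box=[23,28)
i=24: min(r-i=4, Z[1]=0)=0; Z[24]=0
i=25: min(r-i=3, Z[2]=4)=3; Z[25]=3
i=26: min(r-i=2, Z[3]=0)=0; Z[26]=0
i=27: min(r-i=1, Z[4]=2)=1; Z[27]=1

[28, 0, 4, 0, 2, 0, 0, 0, 0, 1, 4, 0, 2, 0, 0, 0, 3, 0, 1, 1, 1, 1, 1, 5, 0, 3, 0, 1]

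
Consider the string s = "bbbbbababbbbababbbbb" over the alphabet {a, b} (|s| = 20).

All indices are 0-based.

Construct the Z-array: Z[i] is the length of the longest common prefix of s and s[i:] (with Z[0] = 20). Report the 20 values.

[20, 4, 3, 2, 1, 0, 1, 0, 4, 3, 2, 1, 0, 1, 0, 5, 4, 3, 2, 1]

Z[0]=20
i=1: outside box; Z[1]=4 scan→box=[1,5)
i=2: min(r-i=3, Z[1]=4)=3; Z[2]=3
i=3: min(r-i=2, Z[2]=3)=2; Z[3]=2
i=4: min(r-i=1, Z[3]=2)=1; Z[4]=1
i=5: outside box; Z[5]=0
i=6: outside box; Z[6]=1 scan→box=[6,7)
i=7: outside box; Z[7]=0
i=8: outside box; Z[8]=4 scan→box=[8,12)
i=9: min(r-i=3, Z[1]=4)=3; Z[9]=3
i=10: min(r-i=2, Z[2]=3)=2; Z[10]=2
i=11: min(r-i=1, Z[3]=2)=1; Z[11]=1
i=12: outside box; Z[12]=0
i=13: outside box; Z[13]=1 scan→box=[13,14)
i=14: outside box; Z[14]=0
i=15: outside box; Z[15]=5 scan→box=[15,20)
i=16: min(r-i=4, Z[1]=4)=4; Z[16]=4
i=17: min(r-i=3, Z[2]=3)=3; Z[17]=3
i=18: min(r-i=2, Z[3]=2)=2; Z[18]=2
i=19: min(r-i=1, Z[4]=1)=1; Z[19]=1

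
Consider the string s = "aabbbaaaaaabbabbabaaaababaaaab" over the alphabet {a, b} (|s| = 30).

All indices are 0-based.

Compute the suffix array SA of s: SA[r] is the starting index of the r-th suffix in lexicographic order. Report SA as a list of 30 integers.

[5, 6, 25, 18, 7, 26, 19, 8, 27, 20, 9, 0, 28, 23, 16, 21, 13, 10, 1, 29, 4, 24, 17, 22, 15, 12, 3, 14, 11, 2]

rank | idx | suffix
   0 |   5 | aaaaaabbabbabaaaababaaaab
   1 |   6 | aaaaabbabbabaaaababaaaab
   2 |  25 | aaaab
   3 |  18 | aaaababaaaab
   4 |   7 | aaaabbabbabaaaababaaaab
   5 |  26 | aaab
   6 |  19 | aaababaaaab
   7 |   8 | aaabbabbabaaaababaaaab
   8 |  27 | aab
   9 |  20 | aababaaaab
  10 |   9 | aabbabbabaaaababaaaab
  11 |   0 | aabbbaaaaaabbabbabaaaababaaaab
  12 |  28 | ab
  13 |  23 | abaaaab
  14 |  16 | abaaaababaaaab
  15 |  21 | ababaaaab
  16 |  13 | abbabaaaababaaaab
  17 |  10 | abbabbabaaaababaaaab
  18 |   1 | abbbaaaaaabbabbabaaaababaaaab
  19 |  29 | b
  20 |   4 | baaaaaabbabbabaaaababaaaab
  21 |  24 | baaaab
  22 |  17 | baaaababaaaab
  23 |  22 | babaaaab
  24 |  15 | babaaaababaaaab
  25 |  12 | babbabaaaababaaaab
  26 |   3 | bbaaaaaabbabbabaaaababaaaab
  27 |  14 | bbabaaaababaaaab
  28 |  11 | bbabbabaaaababaaaab
  29 |   2 | bbbaaaaaabbabbabaaaababaaaab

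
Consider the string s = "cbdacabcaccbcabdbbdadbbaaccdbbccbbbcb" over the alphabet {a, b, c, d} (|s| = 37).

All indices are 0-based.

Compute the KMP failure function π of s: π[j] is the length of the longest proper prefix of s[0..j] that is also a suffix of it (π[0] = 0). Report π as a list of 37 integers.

π[0] = 0
j=1 s[j]='b': π[1]=0 (border '')
j=2 s[j]='d': π[2]=0 (border '')
j=3 s[j]='a': π[3]=0 (border '')
j=4 s[j]='c': π[4]=1 (border 'c')
j=5 s[j]='a': k: 1→0; π[5]=0 (border '')
j=6 s[j]='b': π[6]=0 (border '')
j=7 s[j]='c': π[7]=1 (border 'c')
j=8 s[j]='a': k: 1→0; π[8]=0 (border '')
j=9 s[j]='c': π[9]=1 (border 'c')
j=10 s[j]='c': k: 1→0; π[10]=1 (border 'c')
j=11 s[j]='b': π[11]=2 (border 'cb')
j=12 s[j]='c': k: 2→0; π[12]=1 (border 'c')
j=13 s[j]='a': k: 1→0; π[13]=0 (border '')
j=14 s[j]='b': π[14]=0 (border '')
j=15 s[j]='d': π[15]=0 (border '')
j=16 s[j]='b': π[16]=0 (border '')
j=17 s[j]='b': π[17]=0 (border '')
j=18 s[j]='d': π[18]=0 (border '')
j=19 s[j]='a': π[19]=0 (border '')
j=20 s[j]='d': π[20]=0 (border '')
j=21 s[j]='b': π[21]=0 (border '')
j=22 s[j]='b': π[22]=0 (border '')
j=23 s[j]='a': π[23]=0 (border '')
j=24 s[j]='a': π[24]=0 (border '')
j=25 s[j]='c': π[25]=1 (border 'c')
j=26 s[j]='c': k: 1→0; π[26]=1 (border 'c')
j=27 s[j]='d': k: 1→0; π[27]=0 (border '')
j=28 s[j]='b': π[28]=0 (border '')
j=29 s[j]='b': π[29]=0 (border '')
j=30 s[j]='c': π[30]=1 (border 'c')
j=31 s[j]='c': k: 1→0; π[31]=1 (border 'c')
j=32 s[j]='b': π[32]=2 (border 'cb')
j=33 s[j]='b': k: 2→0; π[33]=0 (border '')
j=34 s[j]='b': π[34]=0 (border '')
j=35 s[j]='c': π[35]=1 (border 'c')
j=36 s[j]='b': π[36]=2 (border 'cb')

[0, 0, 0, 0, 1, 0, 0, 1, 0, 1, 1, 2, 1, 0, 0, 0, 0, 0, 0, 0, 0, 0, 0, 0, 0, 1, 1, 0, 0, 0, 1, 1, 2, 0, 0, 1, 2]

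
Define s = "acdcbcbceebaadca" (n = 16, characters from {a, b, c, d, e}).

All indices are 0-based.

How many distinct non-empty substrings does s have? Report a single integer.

sorted suffixes:
  #0 SA[0]=15  'a'
  #1 SA[1]=11  'aadca'
  #2 SA[2]=0  'acdcbcbceebaadca'
  #3 SA[3]=12  'adca'
  #4 SA[4]=10  'baadca'
  #5 SA[5]=4  'bcbceebaadca'
  #6 SA[6]=6  'bceebaadca'
  #7 SA[7]=14  'ca'
  #8 SA[8]=3  'cbcbceebaadca'
  #9 SA[9]=5  'cbceebaadca'
  #10 SA[10]=1  'cdcbcbceebaadca'
  #11 SA[11]=7  'ceebaadca'
  #12 SA[12]=13  'dca'
  #13 SA[13]=2  'dcbcbceebaadca'
  #14 SA[14]=9  'ebaadca'
  #15 SA[15]=8  'eebaadca'

SA = [15, 11, 0, 12, 10, 4, 6, 14, 3, 5, 1, 7, 13, 2, 9, 8]
[i] adj suffixes → lcp
  [1] 15/11 → 1 ('a')
  [2] 11/0 → 1 ('a')
  [3] 0/12 → 1 ('a')
  [4] 12/10 → 0 ('')
  [5] 10/4 → 1 ('b')
  [6] 4/6 → 2 ('bc')
  [7] 6/14 → 0 ('')
  [8] 14/3 → 1 ('c')
  [9] 3/5 → 3 ('cbc')
  [10] 5/1 → 1 ('c')
  [11] 1/7 → 1 ('c')
  [12] 7/13 → 0 ('')
  [13] 13/2 → 2 ('dc')
  [14] 2/9 → 0 ('')
  [15] 9/8 → 1 ('e')

n(n+1)/2 = 16·17/2 = 136
Σ LCP = 0 + 1 + 1 + 1 + 0 + 1 + 2 + 0 + 1 + 3 + 1 + 1 + 0 + 2 + 0 + 1 = 15
distinct = 136 − 15 = 121

121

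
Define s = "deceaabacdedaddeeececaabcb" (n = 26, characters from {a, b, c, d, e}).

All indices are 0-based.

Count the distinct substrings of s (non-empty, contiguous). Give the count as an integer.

rank | idx | suffix
   0 |   4 | aabacdedaddeeececaabcb
   1 |  21 | aabcb
   2 |   5 | abacdedaddeeececaabcb
   3 |  22 | abcb
   4 |   7 | acdedaddeeececaabcb
   5 |  12 | addeeececaabcb
   6 |  25 | b
   7 |   6 | bacdedaddeeececaabcb
   8 |  23 | bcb
   9 |  20 | caabcb
  10 |  24 | cb
  11 |   8 | cdedaddeeececaabcb
  12 |   2 | ceaabacdedaddeeececaabcb
  13 |  18 | cecaabcb
  14 |  11 | daddeeececaabcb
  15 |  13 | ddeeececaabcb
  16 |   0 | deceaabacdedaddeeececaabcb
  17 |   9 | dedaddeeececaabcb
  18 |  14 | deeececaabcb
  19 |   3 | eaabacdedaddeeececaabcb
  20 |  19 | ecaabcb
  21 |   1 | eceaabacdedaddeeececaabcb
  22 |  17 | ececaabcb
  23 |  10 | edaddeeececaabcb
  24 |  16 | eececaabcb
  25 |  15 | eeececaabcb

SA = [4, 21, 5, 22, 7, 12, 25, 6, 23, 20, 24, 8, 2, 18, 11, 13, 0, 9, 14, 3, 19, 1, 17, 10, 16, 15]
i: (SA[i-1],SA[i]) lcp shared
  1: (4,21) 3 'aab'
  2: (21,5) 1 'a'
  3: (5,22) 2 'ab'
  4: (22,7) 1 'a'
  5: (7,12) 1 'a'
  6: (12,25) 0 ''
  7: (25,6) 1 'b'
  8: (6,23) 1 'b'
  9: (23,20) 0 ''
  10: (20,24) 1 'c'
  11: (24,8) 1 'c'
  12: (8,2) 1 'c'
  13: (2,18) 2 'ce'
  14: (18,11) 0 ''
  15: (11,13) 1 'd'
  16: (13,0) 1 'd'
  17: (0,9) 2 'de'
  18: (9,14) 2 'de'
  19: (14,3) 0 ''
  20: (3,19) 1 'e'
  21: (19,1) 2 'ec'
  22: (1,17) 3 'ece'
  23: (17,10) 1 'e'
  24: (10,16) 1 'e'
  25: (16,15) 2 'ee'

n(n+1)/2 = 26·27/2 = 351
Σ LCP = 0 + 3 + 1 + 2 + 1 + 1 + 0 + 1 + 1 + 0 + 1 + 1 + 1 + 2 + 0 + 1 + 1 + 2 + 2 + 0 + 1 + 2 + 3 + 1 + 1 + 2 = 31
distinct = 351 − 31 = 320

320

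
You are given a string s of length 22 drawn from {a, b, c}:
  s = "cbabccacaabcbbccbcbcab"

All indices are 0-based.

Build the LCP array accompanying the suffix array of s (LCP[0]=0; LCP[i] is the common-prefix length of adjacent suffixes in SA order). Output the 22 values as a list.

rank→(start, suffix):
  0 → (8, 'aabcbbccbcbcab')
  1 → (20, 'ab')
  2 → (9, 'abcbbccbcbcab')
  3 → (2, 'abccacaabcbbccbcbcab')
  4 → (6, 'acaabcbbccbcbcab')
  5 → (21, 'b')
  6 → (1, 'babccacaabcbbccbcbcab')
  7 → (12, 'bbccbcbcab')
  8 → (18, 'bcab')
  9 → (10, 'bcbbccbcbcab')
  10 → (16, 'bcbcab')
  11 → (3, 'bccacaabcbbccbcbcab')
  12 → (13, 'bccbcbcab')
  13 → (7, 'caabcbbccbcbcab')
  14 → (19, 'cab')
  15 → (5, 'cacaabcbbccbcbcab')
  16 → (0, 'cbabccacaabcbbccbcbcab')
  17 → (11, 'cbbccbcbcab')
  18 → (17, 'cbcab')
  19 → (15, 'cbcbcab')
  20 → (4, 'ccacaabcbbccbcbcab')
  21 → (14, 'ccbcbcab')

SA = [8, 20, 9, 2, 6, 21, 1, 12, 18, 10, 16, 3, 13, 7, 19, 5, 0, 11, 17, 15, 4, 14]
[i] adj suffixes → lcp
  [1] 8/20 → 1 ('a')
  [2] 20/9 → 2 ('ab')
  [3] 9/2 → 3 ('abc')
  [4] 2/6 → 1 ('a')
  [5] 6/21 → 0 ('')
  [6] 21/1 → 1 ('b')
  [7] 1/12 → 1 ('b')
  [8] 12/18 → 1 ('b')
  [9] 18/10 → 2 ('bc')
  [10] 10/16 → 3 ('bcb')
  [11] 16/3 → 2 ('bc')
  [12] 3/13 → 3 ('bcc')
  [13] 13/7 → 0 ('')
  [14] 7/19 → 2 ('ca')
  [15] 19/5 → 2 ('ca')
  [16] 5/0 → 1 ('c')
  [17] 0/11 → 2 ('cb')
  [18] 11/17 → 2 ('cb')
  [19] 17/15 → 3 ('cbc')
  [20] 15/4 → 1 ('c')
  [21] 4/14 → 2 ('cc')

[0, 1, 2, 3, 1, 0, 1, 1, 1, 2, 3, 2, 3, 0, 2, 2, 1, 2, 2, 3, 1, 2]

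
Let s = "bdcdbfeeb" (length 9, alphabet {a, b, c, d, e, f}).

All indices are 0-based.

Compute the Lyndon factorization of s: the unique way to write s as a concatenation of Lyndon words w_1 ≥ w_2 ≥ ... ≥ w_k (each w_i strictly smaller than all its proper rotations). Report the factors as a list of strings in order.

emit factor 1: 'bdcdbfee' (i=0, period=8)
emit factor 2: 'b' (i=8, period=1)

["bdcdbfee", "b"]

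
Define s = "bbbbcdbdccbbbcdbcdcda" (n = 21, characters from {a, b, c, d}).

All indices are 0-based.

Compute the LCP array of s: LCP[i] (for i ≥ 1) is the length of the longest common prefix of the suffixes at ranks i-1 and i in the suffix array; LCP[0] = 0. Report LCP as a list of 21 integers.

[0, 0, 3, 6, 2, 5, 1, 4, 3, 1, 0, 1, 1, 2, 3, 2, 0, 1, 2, 1, 2]

rank | idx | suffix
   0 |  20 | a
   1 |   0 | bbbbcdbdccbbbcdbcdcda
   2 |  10 | bbbcdbcdcda
   3 |   1 | bbbcdbdccbbbcdbcdcda
   4 |  11 | bbcdbcdcda
   5 |   2 | bbcdbdccbbbcdbcdcda
   6 |  12 | bcdbcdcda
   7 |   3 | bcdbdccbbbcdbcdcda
   8 |  15 | bcdcda
   9 |   6 | bdccbbbcdbcdcda
  10 |   9 | cbbbcdbcdcda
  11 |   8 | ccbbbcdbcdcda
  12 |  18 | cda
  13 |  13 | cdbcdcda
  14 |   4 | cdbdccbbbcdbcdcda
  15 |  16 | cdcda
  16 |  19 | da
  17 |  14 | dbcdcda
  18 |   5 | dbdccbbbcdbcdcda
  19 |   7 | dccbbbcdbcdcda
  20 |  17 | dcda

SA = [20, 0, 10, 1, 11, 2, 12, 3, 15, 6, 9, 8, 18, 13, 4, 16, 19, 14, 5, 7, 17]
i: (SA[i-1],SA[i]) lcp shared
  1: (20,0) 0 ''
  2: (0,10) 3 'bbb'
  3: (10,1) 6 'bbbcdb'
  4: (1,11) 2 'bb'
  5: (11,2) 5 'bbcdb'
  6: (2,12) 1 'b'
  7: (12,3) 4 'bcdb'
  8: (3,15) 3 'bcd'
  9: (15,6) 1 'b'
  10: (6,9) 0 ''
  11: (9,8) 1 'c'
  12: (8,18) 1 'c'
  13: (18,13) 2 'cd'
  14: (13,4) 3 'cdb'
  15: (4,16) 2 'cd'
  16: (16,19) 0 ''
  17: (19,14) 1 'd'
  18: (14,5) 2 'db'
  19: (5,7) 1 'd'
  20: (7,17) 2 'dc'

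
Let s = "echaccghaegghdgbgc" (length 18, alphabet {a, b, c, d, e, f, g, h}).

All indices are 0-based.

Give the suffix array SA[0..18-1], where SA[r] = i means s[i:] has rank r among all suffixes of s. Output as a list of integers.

rank | idx | suffix
   0 |   3 | accghaegghdgbgc
   1 |   8 | aegghdgbgc
   2 |  15 | bgc
   3 |  17 | c
   4 |   4 | ccghaegghdgbgc
   5 |   5 | cghaegghdgbgc
   6 |   1 | chaccghaegghdgbgc
   7 |  13 | dgbgc
   8 |   0 | echaccghaegghdgbgc
   9 |   9 | egghdgbgc
  10 |  14 | gbgc
  11 |  16 | gc
  12 |  10 | gghdgbgc
  13 |   6 | ghaegghdgbgc
  14 |  11 | ghdgbgc
  15 |   2 | haccghaegghdgbgc
  16 |   7 | haegghdgbgc
  17 |  12 | hdgbgc

[3, 8, 15, 17, 4, 5, 1, 13, 0, 9, 14, 16, 10, 6, 11, 2, 7, 12]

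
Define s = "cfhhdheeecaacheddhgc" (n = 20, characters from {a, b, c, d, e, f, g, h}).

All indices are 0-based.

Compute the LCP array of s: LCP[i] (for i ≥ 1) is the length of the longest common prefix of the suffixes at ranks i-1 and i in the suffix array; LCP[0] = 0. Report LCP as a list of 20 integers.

sorted suffixes:
  #0 SA[0]=10  'aacheddhgc'
  #1 SA[1]=11  'acheddhgc'
  #2 SA[2]=19  'c'
  #3 SA[3]=9  'caacheddhgc'
  #4 SA[4]=0  'cfhhdheeecaacheddhgc'
  #5 SA[5]=12  'cheddhgc'
  #6 SA[6]=15  'ddhgc'
  #7 SA[7]=4  'dheeecaacheddhgc'
  #8 SA[8]=16  'dhgc'
  #9 SA[9]=8  'ecaacheddhgc'
  #10 SA[10]=14  'eddhgc'
  #11 SA[11]=7  'eecaacheddhgc'
  #12 SA[12]=6  'eeecaacheddhgc'
  #13 SA[13]=1  'fhhdheeecaacheddhgc'
  #14 SA[14]=18  'gc'
  #15 SA[15]=3  'hdheeecaacheddhgc'
  #16 SA[16]=13  'heddhgc'
  #17 SA[17]=5  'heeecaacheddhgc'
  #18 SA[18]=17  'hgc'
  #19 SA[19]=2  'hhdheeecaacheddhgc'

SA = [10, 11, 19, 9, 0, 12, 15, 4, 16, 8, 14, 7, 6, 1, 18, 3, 13, 5, 17, 2]
i: (SA[i-1],SA[i]) lcp shared
  1: (10,11) 1 'a'
  2: (11,19) 0 ''
  3: (19,9) 1 'c'
  4: (9,0) 1 'c'
  5: (0,12) 1 'c'
  6: (12,15) 0 ''
  7: (15,4) 1 'd'
  8: (4,16) 2 'dh'
  9: (16,8) 0 ''
  10: (8,14) 1 'e'
  11: (14,7) 1 'e'
  12: (7,6) 2 'ee'
  13: (6,1) 0 ''
  14: (1,18) 0 ''
  15: (18,3) 0 ''
  16: (3,13) 1 'h'
  17: (13,5) 2 'he'
  18: (5,17) 1 'h'
  19: (17,2) 1 'h'

[0, 1, 0, 1, 1, 1, 0, 1, 2, 0, 1, 1, 2, 0, 0, 0, 1, 2, 1, 1]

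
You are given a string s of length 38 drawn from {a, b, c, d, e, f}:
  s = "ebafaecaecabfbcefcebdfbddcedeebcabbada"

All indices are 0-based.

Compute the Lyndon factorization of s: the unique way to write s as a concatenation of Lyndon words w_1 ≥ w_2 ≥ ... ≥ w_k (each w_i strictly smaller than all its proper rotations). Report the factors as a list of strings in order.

["e", "b", "af", "aec", "aec", "abfbcefcebdfbddcedeebc", "abbad", "a"]

emit factor 1: 'e' (i=0, period=1)
emit factor 2: 'b' (i=1, period=1)
emit factor 3: 'af' (i=2, period=2)
emit factor 4: 'aec' (i=4, period=3)
emit factor 5: 'aec' (i=7, period=3)
emit factor 6: 'abfbcefcebdfbddcedeebc' (i=10, period=22)
emit factor 7: 'abbad' (i=32, period=5)
emit factor 8: 'a' (i=37, period=1)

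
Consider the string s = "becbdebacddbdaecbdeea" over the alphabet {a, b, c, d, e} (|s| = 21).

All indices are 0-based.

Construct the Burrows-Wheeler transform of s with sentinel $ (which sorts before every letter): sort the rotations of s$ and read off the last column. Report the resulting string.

aebdedcc$eeabdcbbedbad

rank  rotation                last
    0  $becbdebacddbdaecbdeea  a
    1  a$becbdebacddbdaecbdee  e
    2  acddbdaecbdeea$becbdeb  b
    3  aecbdeea$becbdebacddbd  d
    4  bacddbdaecbdeea$becbde  e
    5  bdaecbdeea$becbdebacdd  d
    6  bdebacddbdaecbdeea$bec  c
    7  bdeea$becbdebacddbdaec  c
    8  becbdebacddbdaecbdeea$  $
    9  cbdebacddbdaecbdeea$be  e
   10  cbdeea$becbdebacddbdae  e
   11  cddbdaecbdeea$becbdeba  a
   12  daecbdeea$becbdebacddb  b
   13  dbdaecbdeea$becbdebacd  d
   14  ddbdaecbdeea$becbdebac  c
   15  debacddbdaecbdeea$becb  b
   16  deea$becbdebacddbdaecb  b
   17  ea$becbdebacddbdaecbde  e
   18  ebacddbdaecbdeea$becbd  d
   19  ecbdebacddbdaecbdeea$b  b
   20  ecbdeea$becbdebacddbda  a
   21  eea$becbdebacddbdaecbd  d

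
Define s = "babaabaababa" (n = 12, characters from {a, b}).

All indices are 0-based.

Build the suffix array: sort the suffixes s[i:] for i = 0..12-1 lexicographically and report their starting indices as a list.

[11, 3, 6, 9, 1, 4, 7, 10, 2, 5, 8, 0]

rank | idx | suffix
   0 |  11 | a
   1 |   3 | aabaababa
   2 |   6 | aababa
   3 |   9 | aba
   4 |   1 | abaabaababa
   5 |   4 | abaababa
   6 |   7 | ababa
   7 |  10 | ba
   8 |   2 | baabaababa
   9 |   5 | baababa
  10 |   8 | baba
  11 |   0 | babaabaababa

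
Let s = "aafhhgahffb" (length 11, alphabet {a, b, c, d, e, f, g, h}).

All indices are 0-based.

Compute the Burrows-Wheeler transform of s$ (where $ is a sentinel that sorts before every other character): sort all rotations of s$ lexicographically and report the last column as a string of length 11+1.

rank  rotation      last
    0  $aafhhgahffb  b
    1  aafhhgahffb$  $
    2  afhhgahffb$a  a
    3  ahffb$aafhhg  g
    4  b$aafhhgahff  f
    5  fb$aafhhgahf  f
    6  ffb$aafhhgah  h
    7  fhhgahffb$aa  a
    8  gahffb$aafhh  h
    9  hffb$aafhhga  a
   10  hgahffb$aafh  h
   11  hhgahffb$aaf  f

b$agffhahahf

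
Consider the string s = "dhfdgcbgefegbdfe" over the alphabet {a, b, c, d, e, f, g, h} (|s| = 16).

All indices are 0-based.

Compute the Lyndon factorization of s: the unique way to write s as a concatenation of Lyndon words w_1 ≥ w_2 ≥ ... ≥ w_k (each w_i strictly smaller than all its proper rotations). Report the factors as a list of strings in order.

emit factor 1: 'dhf' (i=0, period=3)
emit factor 2: 'dg' (i=3, period=2)
emit factor 3: 'c' (i=5, period=1)
emit factor 4: 'bgefeg' (i=6, period=6)
emit factor 5: 'bdfe' (i=12, period=4)

["dhf", "dg", "c", "bgefeg", "bdfe"]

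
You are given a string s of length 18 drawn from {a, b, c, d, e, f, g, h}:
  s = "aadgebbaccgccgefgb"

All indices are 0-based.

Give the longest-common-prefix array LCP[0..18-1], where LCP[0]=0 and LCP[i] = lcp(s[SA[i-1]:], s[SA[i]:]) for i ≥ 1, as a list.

[0, 1, 1, 0, 1, 1, 0, 3, 1, 2, 0, 0, 1, 0, 0, 1, 1, 2]

sorted suffixes:
  #0 SA[0]=0  'aadgebbaccgccgefgb'
  #1 SA[1]=7  'accgccgefgb'
  #2 SA[2]=1  'adgebbaccgccgefgb'
  #3 SA[3]=17  'b'
  #4 SA[4]=6  'baccgccgefgb'
  #5 SA[5]=5  'bbaccgccgefgb'
  #6 SA[6]=8  'ccgccgefgb'
  #7 SA[7]=11  'ccgefgb'
  #8 SA[8]=9  'cgccgefgb'
  #9 SA[9]=12  'cgefgb'
  #10 SA[10]=2  'dgebbaccgccgefgb'
  #11 SA[11]=4  'ebbaccgccgefgb'
  #12 SA[12]=14  'efgb'
  #13 SA[13]=15  'fgb'
  #14 SA[14]=16  'gb'
  #15 SA[15]=10  'gccgefgb'
  #16 SA[16]=3  'gebbaccgccgefgb'
  #17 SA[17]=13  'gefgb'

SA = [0, 7, 1, 17, 6, 5, 8, 11, 9, 12, 2, 4, 14, 15, 16, 10, 3, 13]
i: (SA[i-1],SA[i]) lcp shared
  1: (0,7) 1 'a'
  2: (7,1) 1 'a'
  3: (1,17) 0 ''
  4: (17,6) 1 'b'
  5: (6,5) 1 'b'
  6: (5,8) 0 ''
  7: (8,11) 3 'ccg'
  8: (11,9) 1 'c'
  9: (9,12) 2 'cg'
  10: (12,2) 0 ''
  11: (2,4) 0 ''
  12: (4,14) 1 'e'
  13: (14,15) 0 ''
  14: (15,16) 0 ''
  15: (16,10) 1 'g'
  16: (10,3) 1 'g'
  17: (3,13) 2 'ge'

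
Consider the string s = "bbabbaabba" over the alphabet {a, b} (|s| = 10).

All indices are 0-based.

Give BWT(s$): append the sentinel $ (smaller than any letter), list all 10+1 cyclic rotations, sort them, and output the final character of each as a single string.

abbabbbbaa$

rank  rotation     last
    0  $bbabbaabba  a
    1  a$bbabbaabb  b
    2  aabba$bbabb  b
    3  abba$bbabba  a
    4  abbaabba$bb  b
    5  ba$bbabbaab  b
    6  baabba$bbab  b
    7  babbaabba$b  b
    8  bba$bbabbaa  a
    9  bbaabba$bba  a
   10  bbabbaabba$  $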